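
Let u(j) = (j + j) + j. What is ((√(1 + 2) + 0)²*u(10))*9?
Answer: 810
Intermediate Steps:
u(j) = 3*j (u(j) = 2*j + j = 3*j)
((√(1 + 2) + 0)²*u(10))*9 = ((√(1 + 2) + 0)²*(3*10))*9 = ((√3 + 0)²*30)*9 = ((√3)²*30)*9 = (3*30)*9 = 90*9 = 810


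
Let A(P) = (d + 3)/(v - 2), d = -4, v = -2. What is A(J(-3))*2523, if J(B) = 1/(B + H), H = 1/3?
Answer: 2523/4 ≈ 630.75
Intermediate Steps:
H = ⅓ ≈ 0.33333
J(B) = 1/(⅓ + B) (J(B) = 1/(B + ⅓) = 1/(⅓ + B))
A(P) = ¼ (A(P) = (-4 + 3)/(-2 - 2) = -1/(-4) = -1*(-¼) = ¼)
A(J(-3))*2523 = (¼)*2523 = 2523/4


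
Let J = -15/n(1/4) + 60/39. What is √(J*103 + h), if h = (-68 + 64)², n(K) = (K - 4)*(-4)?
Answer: √12077/13 ≈ 8.4535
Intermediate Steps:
n(K) = 16 - 4*K (n(K) = (-4 + K)*(-4) = 16 - 4*K)
J = 7/13 (J = -15/(16 - 4/4) + 60/39 = -15/(16 - 4*¼) + 60*(1/39) = -15/(16 - 1) + 20/13 = -15/15 + 20/13 = -15*1/15 + 20/13 = -1 + 20/13 = 7/13 ≈ 0.53846)
h = 16 (h = (-4)² = 16)
√(J*103 + h) = √((7/13)*103 + 16) = √(721/13 + 16) = √(929/13) = √12077/13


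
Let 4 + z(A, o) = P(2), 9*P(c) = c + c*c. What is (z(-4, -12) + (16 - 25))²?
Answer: 1369/9 ≈ 152.11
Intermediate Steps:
P(c) = c/9 + c²/9 (P(c) = (c + c*c)/9 = (c + c²)/9 = c/9 + c²/9)
z(A, o) = -10/3 (z(A, o) = -4 + (⅑)*2*(1 + 2) = -4 + (⅑)*2*3 = -4 + ⅔ = -10/3)
(z(-4, -12) + (16 - 25))² = (-10/3 + (16 - 25))² = (-10/3 - 9)² = (-37/3)² = 1369/9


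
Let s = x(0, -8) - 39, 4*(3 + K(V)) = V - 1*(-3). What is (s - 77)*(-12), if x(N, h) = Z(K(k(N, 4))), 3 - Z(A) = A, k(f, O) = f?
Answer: 1329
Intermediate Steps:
K(V) = -9/4 + V/4 (K(V) = -3 + (V - 1*(-3))/4 = -3 + (V + 3)/4 = -3 + (3 + V)/4 = -3 + (¾ + V/4) = -9/4 + V/4)
Z(A) = 3 - A
x(N, h) = 21/4 - N/4 (x(N, h) = 3 - (-9/4 + N/4) = 3 + (9/4 - N/4) = 21/4 - N/4)
s = -135/4 (s = (21/4 - ¼*0) - 39 = (21/4 + 0) - 39 = 21/4 - 39 = -135/4 ≈ -33.750)
(s - 77)*(-12) = (-135/4 - 77)*(-12) = -443/4*(-12) = 1329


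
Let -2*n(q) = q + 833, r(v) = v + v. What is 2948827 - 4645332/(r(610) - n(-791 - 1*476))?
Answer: 2953028149/1003 ≈ 2.9442e+6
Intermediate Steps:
r(v) = 2*v
n(q) = -833/2 - q/2 (n(q) = -(q + 833)/2 = -(833 + q)/2 = -833/2 - q/2)
2948827 - 4645332/(r(610) - n(-791 - 1*476)) = 2948827 - 4645332/(2*610 - (-833/2 - (-791 - 1*476)/2)) = 2948827 - 4645332/(1220 - (-833/2 - (-791 - 476)/2)) = 2948827 - 4645332/(1220 - (-833/2 - ½*(-1267))) = 2948827 - 4645332/(1220 - (-833/2 + 1267/2)) = 2948827 - 4645332/(1220 - 1*217) = 2948827 - 4645332/(1220 - 217) = 2948827 - 4645332/1003 = 2953028149/1003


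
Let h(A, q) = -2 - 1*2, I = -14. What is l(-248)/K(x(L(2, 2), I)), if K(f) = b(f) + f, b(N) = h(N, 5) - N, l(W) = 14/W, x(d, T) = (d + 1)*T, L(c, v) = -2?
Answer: 7/496 ≈ 0.014113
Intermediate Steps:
h(A, q) = -4 (h(A, q) = -2 - 2 = -4)
x(d, T) = T*(1 + d) (x(d, T) = (1 + d)*T = T*(1 + d))
b(N) = -4 - N
K(f) = -4 (K(f) = (-4 - f) + f = -4)
l(-248)/K(x(L(2, 2), I)) = (14/(-248))/(-4) = (14*(-1/248))*(-¼) = -7/124*(-¼) = 7/496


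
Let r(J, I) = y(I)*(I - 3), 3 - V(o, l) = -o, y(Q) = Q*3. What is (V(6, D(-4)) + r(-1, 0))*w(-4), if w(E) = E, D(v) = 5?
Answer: -36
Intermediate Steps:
y(Q) = 3*Q
V(o, l) = 3 + o (V(o, l) = 3 - (-1)*o = 3 + o)
r(J, I) = 3*I*(-3 + I) (r(J, I) = (3*I)*(I - 3) = (3*I)*(-3 + I) = 3*I*(-3 + I))
(V(6, D(-4)) + r(-1, 0))*w(-4) = ((3 + 6) + 3*0*(-3 + 0))*(-4) = (9 + 3*0*(-3))*(-4) = (9 + 0)*(-4) = 9*(-4) = -36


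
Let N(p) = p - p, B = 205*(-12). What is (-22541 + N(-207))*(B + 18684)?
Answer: -365705184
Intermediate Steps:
B = -2460
N(p) = 0
(-22541 + N(-207))*(B + 18684) = (-22541 + 0)*(-2460 + 18684) = -22541*16224 = -365705184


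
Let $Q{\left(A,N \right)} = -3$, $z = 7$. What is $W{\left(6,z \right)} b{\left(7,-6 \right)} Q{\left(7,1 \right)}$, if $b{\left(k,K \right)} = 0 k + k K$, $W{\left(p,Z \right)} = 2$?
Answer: $252$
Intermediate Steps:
$b{\left(k,K \right)} = K k$ ($b{\left(k,K \right)} = 0 + K k = K k$)
$W{\left(6,z \right)} b{\left(7,-6 \right)} Q{\left(7,1 \right)} = 2 \left(\left(-6\right) 7\right) \left(-3\right) = 2 \left(-42\right) \left(-3\right) = \left(-84\right) \left(-3\right) = 252$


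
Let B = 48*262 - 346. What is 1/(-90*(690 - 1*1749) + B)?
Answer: 1/107540 ≈ 9.2989e-6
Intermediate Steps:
B = 12230 (B = 12576 - 346 = 12230)
1/(-90*(690 - 1*1749) + B) = 1/(-90*(690 - 1*1749) + 12230) = 1/(-90*(690 - 1749) + 12230) = 1/(-90*(-1059) + 12230) = 1/(95310 + 12230) = 1/107540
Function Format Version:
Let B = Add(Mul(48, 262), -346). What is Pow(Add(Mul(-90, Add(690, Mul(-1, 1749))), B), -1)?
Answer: Rational(1, 107540) ≈ 9.2989e-6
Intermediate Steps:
B = 12230 (B = Add(12576, -346) = 12230)
Pow(Add(Mul(-90, Add(690, Mul(-1, 1749))), B), -1) = Pow(Add(Mul(-90, Add(690, Mul(-1, 1749))), 12230), -1) = Pow(Add(Mul(-90, Add(690, -1749)), 12230), -1) = Pow(Add(Mul(-90, -1059), 12230), -1) = Pow(Add(95310, 12230), -1) = Pow(107540, -1) = Rational(1, 107540)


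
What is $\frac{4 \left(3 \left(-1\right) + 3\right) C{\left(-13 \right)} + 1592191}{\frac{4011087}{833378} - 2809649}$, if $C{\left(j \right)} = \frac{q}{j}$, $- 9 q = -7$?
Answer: $- \frac{1326896951198}{2341495653235} \approx -0.56669$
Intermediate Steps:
$q = \frac{7}{9}$ ($q = \left(- \frac{1}{9}\right) \left(-7\right) = \frac{7}{9} \approx 0.77778$)
$C{\left(j \right)} = \frac{7}{9 j}$
$\frac{4 \left(3 \left(-1\right) + 3\right) C{\left(-13 \right)} + 1592191}{\frac{4011087}{833378} - 2809649} = \frac{4 \left(3 \left(-1\right) + 3\right) \frac{7}{9 \left(-13\right)} + 1592191}{\frac{4011087}{833378} - 2809649} = \frac{4 \left(-3 + 3\right) \frac{7}{9} \left(- \frac{1}{13}\right) + 1592191}{4011087 \cdot \frac{1}{833378} - 2809649} = \frac{4 \cdot 0 \left(- \frac{7}{117}\right) + 1592191}{\frac{4011087}{833378} - 2809649} = \frac{0 \left(- \frac{7}{117}\right) + 1592191}{- \frac{2341495653235}{833378}} = \left(0 + 1592191\right) \left(- \frac{833378}{2341495653235}\right) = 1592191 \left(- \frac{833378}{2341495653235}\right) = - \frac{1326896951198}{2341495653235}$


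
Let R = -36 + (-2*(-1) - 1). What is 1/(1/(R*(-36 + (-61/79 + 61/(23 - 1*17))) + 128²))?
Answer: 8207401/474 ≈ 17315.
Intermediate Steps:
R = -35 (R = -36 + (2 - 1) = -36 + 1 = -35)
1/(1/(R*(-36 + (-61/79 + 61/(23 - 1*17))) + 128²)) = 1/(1/(-35*(-36 + (-61/79 + 61/(23 - 1*17))) + 128²)) = 1/(1/(-35*(-36 + (-61*1/79 + 61/(23 - 17))) + 16384)) = 1/(1/(-35*(-36 + (-61/79 + 61/6)) + 16384)) = 1/(1/(-35*(-36 + 4453/474) + 16384)) = 1/(1/(-35*(-12611/474) + 16384)) = 1/(1/(441385/474 + 16384)) = 1/(1/(8207401/474)) = 1/(474/8207401) = 8207401/474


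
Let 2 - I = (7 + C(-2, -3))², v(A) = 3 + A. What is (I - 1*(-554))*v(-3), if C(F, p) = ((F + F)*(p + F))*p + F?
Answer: 0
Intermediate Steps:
C(F, p) = F + 2*F*p*(F + p) (C(F, p) = ((2*F)*(F + p))*p + F = (2*F*(F + p))*p + F = 2*F*p*(F + p) + F = F + 2*F*p*(F + p))
I = -3023 (I = 2 - (7 - 2*(1 + 2*(-3)² + 2*(-2)*(-3)))² = 2 - (7 - 2*(1 + 2*9 + 12))² = 2 - (7 - 2*(1 + 18 + 12))² = 2 - (7 - 2*31)² = 2 - (7 - 62)² = 2 - 1*(-55)² = 2 - 1*3025 = 2 - 3025 = -3023)
(I - 1*(-554))*v(-3) = (-3023 - 1*(-554))*(3 - 3) = (-3023 + 554)*0 = -2469*0 = 0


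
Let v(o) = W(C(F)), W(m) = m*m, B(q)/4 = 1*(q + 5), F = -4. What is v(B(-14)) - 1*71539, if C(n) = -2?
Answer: -71535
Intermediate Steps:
B(q) = 20 + 4*q (B(q) = 4*(1*(q + 5)) = 4*(1*(5 + q)) = 4*(5 + q) = 20 + 4*q)
W(m) = m**2
v(o) = 4 (v(o) = (-2)**2 = 4)
v(B(-14)) - 1*71539 = 4 - 1*71539 = 4 - 71539 = -71535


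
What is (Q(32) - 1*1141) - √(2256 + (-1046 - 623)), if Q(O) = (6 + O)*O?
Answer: 75 - √587 ≈ 50.772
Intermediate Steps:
Q(O) = O*(6 + O)
(Q(32) - 1*1141) - √(2256 + (-1046 - 623)) = (32*(6 + 32) - 1*1141) - √(2256 + (-1046 - 623)) = (32*38 - 1141) - √(2256 - 1669) = (1216 - 1141) - √587 = 75 - √587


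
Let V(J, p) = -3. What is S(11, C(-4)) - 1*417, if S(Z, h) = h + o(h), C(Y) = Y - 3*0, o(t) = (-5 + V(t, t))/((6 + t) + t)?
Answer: -417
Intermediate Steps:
o(t) = -8/(6 + 2*t) (o(t) = (-5 - 3)/((6 + t) + t) = -8/(6 + 2*t))
C(Y) = Y (C(Y) = Y + 0 = Y)
S(Z, h) = h - 4/(3 + h)
S(11, C(-4)) - 1*417 = (-4 - 4*(3 - 4))/(3 - 4) - 1*417 = (-4 - 4*(-1))/(-1) - 417 = -(-4 + 4) - 417 = -1*0 - 417 = 0 - 417 = -417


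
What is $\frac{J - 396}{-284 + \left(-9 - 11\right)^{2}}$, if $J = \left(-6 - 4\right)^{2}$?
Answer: $- \frac{74}{29} \approx -2.5517$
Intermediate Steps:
$J = 100$ ($J = \left(-10\right)^{2} = 100$)
$\frac{J - 396}{-284 + \left(-9 - 11\right)^{2}} = \frac{100 - 396}{-284 + \left(-9 - 11\right)^{2}} = - \frac{296}{-284 + \left(-20\right)^{2}} = - \frac{296}{-284 + 400} = - \frac{296}{116} = \left(-296\right) \frac{1}{116} = - \frac{74}{29}$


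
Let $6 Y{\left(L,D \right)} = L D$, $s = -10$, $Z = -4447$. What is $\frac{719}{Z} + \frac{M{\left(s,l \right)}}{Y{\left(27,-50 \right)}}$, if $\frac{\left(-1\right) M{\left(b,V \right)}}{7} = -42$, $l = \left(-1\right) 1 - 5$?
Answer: $- \frac{489731}{333525} \approx -1.4683$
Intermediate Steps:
$Y{\left(L,D \right)} = \frac{D L}{6}$ ($Y{\left(L,D \right)} = \frac{L D}{6} = \frac{D L}{6}$)
$l = -6$ ($l = -1 - 5 = -6$)
$M{\left(b,V \right)} = 294$ ($M{\left(b,V \right)} = \left(-7\right) \left(-42\right) = 294$)
$\frac{719}{Z} + \frac{M{\left(s,l \right)}}{Y{\left(27,-50 \right)}} = \frac{719}{-4447} + \frac{294}{\frac{1}{6} \left(-50\right) 27} = 719 \left(- \frac{1}{4447}\right) + \frac{294}{-225} = - \frac{719}{4447} + 294 \left(- \frac{1}{225}\right) = - \frac{719}{4447} - \frac{98}{75} = - \frac{489731}{333525}$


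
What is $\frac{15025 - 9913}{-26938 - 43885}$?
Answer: $- \frac{5112}{70823} \approx -0.07218$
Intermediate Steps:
$\frac{15025 - 9913}{-26938 - 43885} = \frac{5112}{-70823} = 5112 \left(- \frac{1}{70823}\right) = - \frac{5112}{70823}$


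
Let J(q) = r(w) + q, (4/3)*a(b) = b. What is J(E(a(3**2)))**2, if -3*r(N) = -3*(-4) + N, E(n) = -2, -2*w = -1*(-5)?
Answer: 961/36 ≈ 26.694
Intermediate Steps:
w = -5/2 (w = -(-1)*(-5)/2 = -1/2*5 = -5/2 ≈ -2.5000)
a(b) = 3*b/4
r(N) = -4 - N/3 (r(N) = -(-3*(-4) + N)/3 = -(12 + N)/3 = -4 - N/3)
J(q) = -19/6 + q (J(q) = (-4 - 1/3*(-5/2)) + q = (-4 + 5/6) + q = -19/6 + q)
J(E(a(3**2)))**2 = (-19/6 - 2)**2 = (-31/6)**2 = 961/36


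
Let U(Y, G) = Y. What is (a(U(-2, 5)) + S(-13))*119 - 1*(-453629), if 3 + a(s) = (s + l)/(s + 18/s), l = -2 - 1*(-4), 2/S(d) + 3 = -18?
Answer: 1359782/3 ≈ 4.5326e+5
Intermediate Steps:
S(d) = -2/21 (S(d) = 2/(-3 - 18) = 2/(-21) = 2*(-1/21) = -2/21)
l = 2 (l = -2 + 4 = 2)
a(s) = -3 + (2 + s)/(s + 18/s) (a(s) = -3 + (s + 2)/(s + 18/s) = -3 + (2 + s)/(s + 18/s))
(a(U(-2, 5)) + S(-13))*119 - 1*(-453629) = (2*(-27 - 2 - 1*(-2)²)/(18 + (-2)²) - 2/21)*119 - 1*(-453629) = (2*(-27 - 2 - 1*4)/(18 + 4) - 2/21)*119 + 453629 = (2*(-27 - 2 - 4)/22 - 2/21)*119 + 453629 = (2*(1/22)*(-33) - 2/21)*119 + 453629 = (-3 - 2/21)*119 + 453629 = -65/21*119 + 453629 = -1105/3 + 453629 = 1359782/3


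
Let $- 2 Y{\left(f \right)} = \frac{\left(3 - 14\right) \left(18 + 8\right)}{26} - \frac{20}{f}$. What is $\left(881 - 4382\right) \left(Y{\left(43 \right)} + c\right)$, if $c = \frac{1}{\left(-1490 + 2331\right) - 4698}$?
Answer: $- \frac{6656853915}{331702} \approx -20069.0$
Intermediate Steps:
$c = - \frac{1}{3857}$ ($c = \frac{1}{841 - 4698} = \frac{1}{-3857} = - \frac{1}{3857} \approx -0.00025927$)
$Y{\left(f \right)} = \frac{11}{2} + \frac{10}{f}$ ($Y{\left(f \right)} = - \frac{\frac{\left(3 - 14\right) \left(18 + 8\right)}{26} - \frac{20}{f}}{2} = - \frac{\left(-11\right) 26 \cdot \frac{1}{26} - \frac{20}{f}}{2} = - \frac{\left(-286\right) \frac{1}{26} - \frac{20}{f}}{2} = - \frac{-11 - \frac{20}{f}}{2} = \frac{11}{2} + \frac{10}{f}$)
$\left(881 - 4382\right) \left(Y{\left(43 \right)} + c\right) = \left(881 - 4382\right) \left(\left(\frac{11}{2} + \frac{10}{43}\right) - \frac{1}{3857}\right) = - 3501 \left(\left(\frac{11}{2} + 10 \cdot \frac{1}{43}\right) - \frac{1}{3857}\right) = - 3501 \left(\left(\frac{11}{2} + \frac{10}{43}\right) - \frac{1}{3857}\right) = - 3501 \left(\frac{493}{86} - \frac{1}{3857}\right) = \left(-3501\right) \frac{1901415}{331702} = - \frac{6656853915}{331702}$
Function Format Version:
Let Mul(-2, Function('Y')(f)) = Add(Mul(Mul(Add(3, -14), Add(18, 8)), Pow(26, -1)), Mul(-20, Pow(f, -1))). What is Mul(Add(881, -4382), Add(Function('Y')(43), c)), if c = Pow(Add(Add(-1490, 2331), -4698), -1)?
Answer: Rational(-6656853915, 331702) ≈ -20069.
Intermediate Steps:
c = Rational(-1, 3857) (c = Pow(Add(841, -4698), -1) = Pow(-3857, -1) = Rational(-1, 3857) ≈ -0.00025927)
Function('Y')(f) = Add(Rational(11, 2), Mul(10, Pow(f, -1))) (Function('Y')(f) = Mul(Rational(-1, 2), Add(Mul(Mul(Add(3, -14), Add(18, 8)), Pow(26, -1)), Mul(-20, Pow(f, -1)))) = Mul(Rational(-1, 2), Add(Mul(Mul(-11, 26), Rational(1, 26)), Mul(-20, Pow(f, -1)))) = Mul(Rational(-1, 2), Add(Mul(-286, Rational(1, 26)), Mul(-20, Pow(f, -1)))) = Mul(Rational(-1, 2), Add(-11, Mul(-20, Pow(f, -1)))) = Add(Rational(11, 2), Mul(10, Pow(f, -1))))
Mul(Add(881, -4382), Add(Function('Y')(43), c)) = Mul(Add(881, -4382), Add(Add(Rational(11, 2), Mul(10, Pow(43, -1))), Rational(-1, 3857))) = Mul(-3501, Add(Add(Rational(11, 2), Mul(10, Rational(1, 43))), Rational(-1, 3857))) = Mul(-3501, Add(Add(Rational(11, 2), Rational(10, 43)), Rational(-1, 3857))) = Mul(-3501, Add(Rational(493, 86), Rational(-1, 3857))) = Mul(-3501, Rational(1901415, 331702)) = Rational(-6656853915, 331702)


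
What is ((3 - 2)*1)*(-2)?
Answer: -2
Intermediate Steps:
((3 - 2)*1)*(-2) = (1*1)*(-2) = 1*(-2) = -2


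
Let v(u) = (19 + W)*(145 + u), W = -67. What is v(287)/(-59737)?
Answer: 20736/59737 ≈ 0.34712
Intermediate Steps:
v(u) = -6960 - 48*u (v(u) = (19 - 67)*(145 + u) = -48*(145 + u) = -6960 - 48*u)
v(287)/(-59737) = (-6960 - 48*287)/(-59737) = (-6960 - 13776)*(-1/59737) = -20736*(-1/59737) = 20736/59737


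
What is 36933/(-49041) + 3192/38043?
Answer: -46240861/69098769 ≈ -0.66920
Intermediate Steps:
36933/(-49041) + 3192/38043 = 36933*(-1/49041) + 3192*(1/38043) = -12311/16347 + 1064/12681 = -46240861/69098769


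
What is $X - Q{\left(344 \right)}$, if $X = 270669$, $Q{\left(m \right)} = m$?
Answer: $270325$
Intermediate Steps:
$X - Q{\left(344 \right)} = 270669 - 344 = 270325$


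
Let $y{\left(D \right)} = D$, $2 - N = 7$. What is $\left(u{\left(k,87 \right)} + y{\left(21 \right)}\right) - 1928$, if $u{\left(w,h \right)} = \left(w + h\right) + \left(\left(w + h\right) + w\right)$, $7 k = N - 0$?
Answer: $- \frac{12146}{7} \approx -1735.1$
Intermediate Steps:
$N = -5$ ($N = 2 - 7 = -5$)
$k = - \frac{5}{7}$ ($k = \frac{-5 - 0}{7} = \frac{-5 + 0}{7} = \frac{1}{7} \left(-5\right) = - \frac{5}{7} \approx -0.71429$)
$u{\left(w,h \right)} = 2 h + 3 w$ ($u{\left(w,h \right)} = \left(h + w\right) + \left(\left(h + w\right) + w\right) = \left(h + w\right) + \left(h + 2 w\right) = 2 h + 3 w$)
$\left(u{\left(k,87 \right)} + y{\left(21 \right)}\right) - 1928 = \left(\left(2 \cdot 87 + 3 \left(- \frac{5}{7}\right)\right) + 21\right) - 1928 = \left(\left(174 - \frac{15}{7}\right) + 21\right) - 1928 = \left(\frac{1203}{7} + 21\right) - 1928 = \frac{1350}{7} - 1928 = - \frac{12146}{7}$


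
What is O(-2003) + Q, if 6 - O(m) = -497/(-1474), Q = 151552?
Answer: 223395995/1474 ≈ 1.5156e+5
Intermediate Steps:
O(m) = 8347/1474 (O(m) = 6 - (-497)/(-1474) = 6 - (-497)*(-1)/1474 = 6 - 1*497/1474 = 6 - 497/1474 = 8347/1474)
O(-2003) + Q = 8347/1474 + 151552 = 223395995/1474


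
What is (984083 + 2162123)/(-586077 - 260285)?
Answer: -1573103/423181 ≈ -3.7173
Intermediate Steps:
(984083 + 2162123)/(-586077 - 260285) = 3146206/(-846362) = 3146206*(-1/846362) = -1573103/423181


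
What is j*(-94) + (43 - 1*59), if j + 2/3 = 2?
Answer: -424/3 ≈ -141.33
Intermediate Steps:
j = 4/3 (j = -⅔ + 2 = 4/3 ≈ 1.3333)
j*(-94) + (43 - 1*59) = (4/3)*(-94) + (43 - 1*59) = -376/3 + (43 - 59) = -376/3 - 16 = -424/3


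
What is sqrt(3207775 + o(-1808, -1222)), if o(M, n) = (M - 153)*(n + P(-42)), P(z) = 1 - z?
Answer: sqrt(5519794) ≈ 2349.4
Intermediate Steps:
o(M, n) = (-153 + M)*(43 + n) (o(M, n) = (M - 153)*(n + (1 - 1*(-42))) = (-153 + M)*(n + (1 + 42)) = (-153 + M)*(n + 43) = (-153 + M)*(43 + n))
sqrt(3207775 + o(-1808, -1222)) = sqrt(3207775 + (-6579 - 153*(-1222) + 43*(-1808) - 1808*(-1222))) = sqrt(3207775 + (-6579 + 186966 - 77744 + 2209376)) = sqrt(3207775 + 2312019) = sqrt(5519794)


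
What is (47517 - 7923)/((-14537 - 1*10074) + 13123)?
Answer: -19797/5744 ≈ -3.4466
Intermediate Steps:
(47517 - 7923)/((-14537 - 1*10074) + 13123) = 39594/((-14537 - 10074) + 13123) = 39594/(-24611 + 13123) = 39594/(-11488) = 39594*(-1/11488) = -19797/5744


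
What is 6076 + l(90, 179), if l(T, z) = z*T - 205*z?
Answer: -14509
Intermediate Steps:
l(T, z) = -205*z + T*z (l(T, z) = T*z - 205*z = -205*z + T*z)
6076 + l(90, 179) = 6076 + 179*(-205 + 90) = 6076 + 179*(-115) = 6076 - 20585 = -14509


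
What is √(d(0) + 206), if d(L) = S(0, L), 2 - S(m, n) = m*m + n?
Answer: 4*√13 ≈ 14.422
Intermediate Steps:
S(m, n) = 2 - n - m² (S(m, n) = 2 - (m*m + n) = 2 - (m² + n) = 2 - (n + m²) = 2 + (-n - m²) = 2 - n - m²)
d(L) = 2 - L (d(L) = 2 - L - 1*0² = 2 - L - 1*0 = 2 - L + 0 = 2 - L)
√(d(0) + 206) = √((2 - 1*0) + 206) = √((2 + 0) + 206) = √(2 + 206) = √208 = 4*√13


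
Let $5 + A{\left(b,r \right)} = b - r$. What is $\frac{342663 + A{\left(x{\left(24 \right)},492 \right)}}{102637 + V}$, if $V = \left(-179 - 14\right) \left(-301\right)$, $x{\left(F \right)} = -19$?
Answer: $\frac{342147}{160730} \approx 2.1287$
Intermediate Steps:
$A{\left(b,r \right)} = -5 + b - r$ ($A{\left(b,r \right)} = -5 + \left(b - r\right) = -5 + b - r$)
$V = 58093$ ($V = \left(-179 - 14\right) \left(-301\right) = \left(-193\right) \left(-301\right) = 58093$)
$\frac{342663 + A{\left(x{\left(24 \right)},492 \right)}}{102637 + V} = \frac{342663 - 516}{102637 + 58093} = \frac{342663 - 516}{160730} = \left(342663 - 516\right) \frac{1}{160730} = 342147 \cdot \frac{1}{160730} = \frac{342147}{160730}$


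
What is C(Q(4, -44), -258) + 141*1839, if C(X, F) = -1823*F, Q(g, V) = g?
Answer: 729633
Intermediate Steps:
C(Q(4, -44), -258) + 141*1839 = -1823*(-258) + 141*1839 = 470334 + 259299 = 729633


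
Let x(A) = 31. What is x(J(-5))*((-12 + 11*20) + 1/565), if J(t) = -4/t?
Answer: 3643151/565 ≈ 6448.1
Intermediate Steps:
x(J(-5))*((-12 + 11*20) + 1/565) = 31*((-12 + 11*20) + 1/565) = 31*((-12 + 220) + 1/565) = 31*(208 + 1/565) = 31*(117521/565) = 3643151/565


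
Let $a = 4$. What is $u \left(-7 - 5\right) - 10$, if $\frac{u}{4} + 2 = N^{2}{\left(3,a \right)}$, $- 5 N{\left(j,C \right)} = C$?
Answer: $\frac{1382}{25} \approx 55.28$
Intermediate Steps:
$N{\left(j,C \right)} = - \frac{C}{5}$
$u = - \frac{136}{25}$ ($u = -8 + 4 \left(\left(- \frac{1}{5}\right) 4\right)^{2} = -8 + 4 \left(- \frac{4}{5}\right)^{2} = -8 + 4 \cdot \frac{16}{25} = -8 + \frac{64}{25} = - \frac{136}{25} \approx -5.44$)
$u \left(-7 - 5\right) - 10 = - \frac{136 \left(-7 - 5\right)}{25} - 10 = \left(- \frac{136}{25}\right) \left(-12\right) - 10 = \frac{1632}{25} - 10 = \frac{1382}{25}$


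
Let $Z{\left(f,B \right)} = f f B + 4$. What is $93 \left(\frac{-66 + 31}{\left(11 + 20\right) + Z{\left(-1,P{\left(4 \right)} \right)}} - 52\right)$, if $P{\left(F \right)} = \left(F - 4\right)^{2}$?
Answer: $-4929$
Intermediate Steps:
$P{\left(F \right)} = \left(-4 + F\right)^{2}$
$Z{\left(f,B \right)} = 4 + B f^{2}$ ($Z{\left(f,B \right)} = f^{2} B + 4 = B f^{2} + 4 = 4 + B f^{2}$)
$93 \left(\frac{-66 + 31}{\left(11 + 20\right) + Z{\left(-1,P{\left(4 \right)} \right)}} - 52\right) = 93 \left(\frac{-66 + 31}{\left(11 + 20\right) + \left(4 + \left(-4 + 4\right)^{2} \left(-1\right)^{2}\right)} - 52\right) = 93 \left(- \frac{35}{31 + \left(4 + 0^{2} \cdot 1\right)} - 52\right) = 93 \left(- \frac{35}{31 + \left(4 + 0 \cdot 1\right)} - 52\right) = 93 \left(- \frac{35}{31 + \left(4 + 0\right)} - 52\right) = 93 \left(- \frac{35}{31 + 4} - 52\right) = 93 \left(- \frac{35}{35} - 52\right) = 93 \left(\left(-35\right) \frac{1}{35} - 52\right) = 93 \left(-1 - 52\right) = 93 \left(-53\right) = -4929$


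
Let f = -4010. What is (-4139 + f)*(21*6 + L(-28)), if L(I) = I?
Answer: -798602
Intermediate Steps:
(-4139 + f)*(21*6 + L(-28)) = (-4139 - 4010)*(21*6 - 28) = -8149*(126 - 28) = -8149*98 = -798602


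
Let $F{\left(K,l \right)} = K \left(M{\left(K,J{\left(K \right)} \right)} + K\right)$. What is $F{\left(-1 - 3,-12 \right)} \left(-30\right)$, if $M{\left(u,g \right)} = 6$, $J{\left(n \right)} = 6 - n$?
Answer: $240$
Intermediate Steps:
$F{\left(K,l \right)} = K \left(6 + K\right)$
$F{\left(-1 - 3,-12 \right)} \left(-30\right) = \left(-1 - 3\right) \left(6 - 4\right) \left(-30\right) = - 4 \left(6 - 4\right) \left(-30\right) = \left(-4\right) 2 \left(-30\right) = \left(-8\right) \left(-30\right) = 240$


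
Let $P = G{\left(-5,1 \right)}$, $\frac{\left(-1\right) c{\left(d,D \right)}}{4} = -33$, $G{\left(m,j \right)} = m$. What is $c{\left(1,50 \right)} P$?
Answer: $-660$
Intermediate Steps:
$c{\left(d,D \right)} = 132$ ($c{\left(d,D \right)} = \left(-4\right) \left(-33\right) = 132$)
$P = -5$
$c{\left(1,50 \right)} P = 132 \left(-5\right) = -660$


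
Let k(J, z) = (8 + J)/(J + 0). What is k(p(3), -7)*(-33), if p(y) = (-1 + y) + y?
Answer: -429/5 ≈ -85.800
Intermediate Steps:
p(y) = -1 + 2*y
k(J, z) = (8 + J)/J
k(p(3), -7)*(-33) = ((8 + (-1 + 2*3))/(-1 + 2*3))*(-33) = ((8 + (-1 + 6))/(-1 + 6))*(-33) = ((8 + 5)/5)*(-33) = ((⅕)*13)*(-33) = (13/5)*(-33) = -429/5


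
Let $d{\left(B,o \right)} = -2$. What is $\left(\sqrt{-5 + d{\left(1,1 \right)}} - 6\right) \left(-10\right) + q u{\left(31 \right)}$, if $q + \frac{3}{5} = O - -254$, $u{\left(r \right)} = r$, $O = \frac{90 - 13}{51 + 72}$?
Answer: $\frac{4879906}{615} - 10 i \sqrt{7} \approx 7934.8 - 26.458 i$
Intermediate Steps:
$O = \frac{77}{123} \approx 0.62602$
$q = \frac{156226}{615}$ ($q = - \frac{3}{5} + \left(\frac{77}{123} - -254\right) = - \frac{3}{5} + \left(\frac{77}{123} + 254\right) = - \frac{3}{5} + \frac{31319}{123} = \frac{156226}{615} \approx 254.03$)
$\left(\sqrt{-5 + d{\left(1,1 \right)}} - 6\right) \left(-10\right) + q u{\left(31 \right)} = \left(\sqrt{-5 - 2} - 6\right) \left(-10\right) + \frac{156226}{615} \cdot 31 = \left(\sqrt{-7} - 6\right) \left(-10\right) + \frac{4843006}{615} = \left(i \sqrt{7} - 6\right) \left(-10\right) + \frac{4843006}{615} = \left(-6 + i \sqrt{7}\right) \left(-10\right) + \frac{4843006}{615} = \left(60 - 10 i \sqrt{7}\right) + \frac{4843006}{615} = \frac{4879906}{615} - 10 i \sqrt{7}$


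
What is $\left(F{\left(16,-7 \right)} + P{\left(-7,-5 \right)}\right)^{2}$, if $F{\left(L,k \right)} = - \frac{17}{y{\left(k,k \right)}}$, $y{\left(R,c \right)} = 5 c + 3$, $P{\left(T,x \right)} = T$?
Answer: $\frac{42849}{1024} \approx 41.845$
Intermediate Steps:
$y{\left(R,c \right)} = 3 + 5 c$
$F{\left(L,k \right)} = - \frac{17}{3 + 5 k}$
$\left(F{\left(16,-7 \right)} + P{\left(-7,-5 \right)}\right)^{2} = \left(- \frac{17}{3 + 5 \left(-7\right)} - 7\right)^{2} = \left(- \frac{17}{3 - 35} - 7\right)^{2} = \left(- \frac{17}{-32} - 7\right)^{2} = \left(\left(-17\right) \left(- \frac{1}{32}\right) - 7\right)^{2} = \left(\frac{17}{32} - 7\right)^{2} = \left(- \frac{207}{32}\right)^{2} = \frac{42849}{1024}$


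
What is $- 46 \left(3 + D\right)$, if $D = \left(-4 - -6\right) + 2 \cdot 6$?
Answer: $-782$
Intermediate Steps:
$D = 14$ ($D = \left(-4 + 6\right) + 12 = 2 + 12 = 14$)
$- 46 \left(3 + D\right) = - 46 \left(3 + 14\right) = \left(-46\right) 17 = -782$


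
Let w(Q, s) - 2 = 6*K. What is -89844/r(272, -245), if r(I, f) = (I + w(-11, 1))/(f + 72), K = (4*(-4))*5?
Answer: -7771506/103 ≈ -75452.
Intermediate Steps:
K = -80 (K = -16*5 = -80)
w(Q, s) = -478 (w(Q, s) = 2 + 6*(-80) = 2 - 480 = -478)
r(I, f) = (-478 + I)/(72 + f) (r(I, f) = (I - 478)/(f + 72) = (-478 + I)/(72 + f))
-89844/r(272, -245) = -89844*(72 - 245)/(-478 + 272) = -89844/(-206/(-173)) = -89844/((-1/173*(-206))) = -89844/206/173 = -89844*173/206 = -7771506/103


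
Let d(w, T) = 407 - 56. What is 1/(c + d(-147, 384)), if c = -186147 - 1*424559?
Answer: -1/610355 ≈ -1.6384e-6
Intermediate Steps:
c = -610706 (c = -186147 - 424559 = -610706)
d(w, T) = 351
1/(c + d(-147, 384)) = 1/(-610706 + 351) = 1/(-610355) = -1/610355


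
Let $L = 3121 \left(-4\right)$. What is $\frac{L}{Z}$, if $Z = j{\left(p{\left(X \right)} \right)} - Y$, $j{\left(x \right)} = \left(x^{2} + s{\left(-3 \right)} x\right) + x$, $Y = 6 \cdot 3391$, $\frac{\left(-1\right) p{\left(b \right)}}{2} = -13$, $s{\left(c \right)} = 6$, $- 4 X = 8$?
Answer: $\frac{3121}{4872} \approx 0.6406$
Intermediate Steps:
$X = -2$ ($X = \left(- \frac{1}{4}\right) 8 = -2$)
$p{\left(b \right)} = 26$ ($p{\left(b \right)} = \left(-2\right) \left(-13\right) = 26$)
$Y = 20346$
$j{\left(x \right)} = x^{2} + 7 x$ ($j{\left(x \right)} = \left(x^{2} + 6 x\right) + x = x^{2} + 7 x$)
$Z = -19488$ ($Z = 26 \left(7 + 26\right) - 20346 = 26 \cdot 33 - 20346 = 858 - 20346 = -19488$)
$L = -12484$
$\frac{L}{Z} = - \frac{12484}{-19488} = \left(-12484\right) \left(- \frac{1}{19488}\right) = \frac{3121}{4872}$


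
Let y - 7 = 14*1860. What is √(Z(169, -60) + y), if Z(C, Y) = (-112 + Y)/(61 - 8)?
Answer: √73156907/53 ≈ 161.38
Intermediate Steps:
y = 26047 (y = 7 + 14*1860 = 7 + 26040 = 26047)
Z(C, Y) = -112/53 + Y/53 (Z(C, Y) = (-112 + Y)/53 = (-112 + Y)*(1/53) = -112/53 + Y/53)
√(Z(169, -60) + y) = √((-112/53 + (1/53)*(-60)) + 26047) = √((-112/53 - 60/53) + 26047) = √(-172/53 + 26047) = √(1380319/53) = √73156907/53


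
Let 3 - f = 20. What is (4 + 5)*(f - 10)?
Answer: -243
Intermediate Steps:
f = -17 (f = 3 - 1*20 = 3 - 20 = -17)
(4 + 5)*(f - 10) = (4 + 5)*(-17 - 10) = 9*(-27) = -243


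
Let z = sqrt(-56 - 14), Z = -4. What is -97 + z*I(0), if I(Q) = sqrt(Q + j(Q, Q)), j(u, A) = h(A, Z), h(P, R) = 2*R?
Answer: -97 - 4*sqrt(35) ≈ -120.66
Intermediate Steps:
j(u, A) = -8 (j(u, A) = 2*(-4) = -8)
I(Q) = sqrt(-8 + Q) (I(Q) = sqrt(Q - 8) = sqrt(-8 + Q))
z = I*sqrt(70) (z = sqrt(-70) = I*sqrt(70) ≈ 8.3666*I)
-97 + z*I(0) = -97 + (I*sqrt(70))*sqrt(-8 + 0) = -97 + (I*sqrt(70))*sqrt(-8) = -97 + (I*sqrt(70))*(2*I*sqrt(2)) = -97 - 4*sqrt(35)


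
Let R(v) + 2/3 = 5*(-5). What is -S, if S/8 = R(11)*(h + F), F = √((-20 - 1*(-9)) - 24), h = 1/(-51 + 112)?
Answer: 616/183 + 616*I*√35/3 ≈ 3.3661 + 1214.8*I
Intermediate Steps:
R(v) = -77/3 (R(v) = -⅔ + 5*(-5) = -⅔ - 25 = -77/3)
h = 1/61 ≈ 0.016393
F = I*√35 (F = √((-20 + 9) - 24) = √(-11 - 24) = √(-35) = I*√35 ≈ 5.9161*I)
S = -616/183 - 616*I*√35/3 (S = 8*(-77*(1/61 + I*√35)/3) = 8*(-77/183 - 77*I*√35/3) = -616/183 - 616*I*√35/3 ≈ -3.3661 - 1214.8*I)
-S = -(-616/183 - 616*I*√35/3) = 616/183 + 616*I*√35/3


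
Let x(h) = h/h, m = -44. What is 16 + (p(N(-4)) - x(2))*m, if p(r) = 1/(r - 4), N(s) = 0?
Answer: 71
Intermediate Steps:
x(h) = 1
p(r) = 1/(-4 + r)
16 + (p(N(-4)) - x(2))*m = 16 + (1/(-4 + 0) - 1*1)*(-44) = 16 + (1/(-4) - 1)*(-44) = 16 + (-¼ - 1)*(-44) = 16 - 5/4*(-44) = 16 + 55 = 71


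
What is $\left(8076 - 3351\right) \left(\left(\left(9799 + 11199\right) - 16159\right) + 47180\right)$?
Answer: $245789775$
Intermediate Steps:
$\left(8076 - 3351\right) \left(\left(\left(9799 + 11199\right) - 16159\right) + 47180\right) = 4725 \left(\left(20998 - 16159\right) + 47180\right) = 4725 \left(4839 + 47180\right) = 4725 \cdot 52019 = 245789775$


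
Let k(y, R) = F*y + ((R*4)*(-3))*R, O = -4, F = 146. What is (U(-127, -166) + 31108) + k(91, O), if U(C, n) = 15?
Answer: 44217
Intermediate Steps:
k(y, R) = -12*R² + 146*y (k(y, R) = 146*y + ((R*4)*(-3))*R = 146*y + ((4*R)*(-3))*R = 146*y + (-12*R)*R = 146*y - 12*R² = -12*R² + 146*y)
(U(-127, -166) + 31108) + k(91, O) = (15 + 31108) + (-12*(-4)² + 146*91) = 31123 + (-12*16 + 13286) = 31123 + (-192 + 13286) = 31123 + 13094 = 44217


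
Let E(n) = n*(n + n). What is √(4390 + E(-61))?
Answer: 2*√2958 ≈ 108.78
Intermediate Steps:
E(n) = 2*n² (E(n) = n*(2*n) = 2*n²)
√(4390 + E(-61)) = √(4390 + 2*(-61)²) = √(4390 + 2*3721) = √(4390 + 7442) = √11832 = 2*√2958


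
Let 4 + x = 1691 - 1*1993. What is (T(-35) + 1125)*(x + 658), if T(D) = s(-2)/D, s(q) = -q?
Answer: 13859296/35 ≈ 3.9598e+5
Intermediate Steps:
T(D) = 2/D (T(D) = (-1*(-2))/D = 2/D)
x = -306 (x = -4 + (1691 - 1*1993) = -4 + (1691 - 1993) = -4 - 302 = -306)
(T(-35) + 1125)*(x + 658) = (2/(-35) + 1125)*(-306 + 658) = (2*(-1/35) + 1125)*352 = (-2/35 + 1125)*352 = (39373/35)*352 = 13859296/35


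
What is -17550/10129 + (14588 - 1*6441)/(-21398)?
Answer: -458055863/216740342 ≈ -2.1134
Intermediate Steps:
-17550/10129 + (14588 - 1*6441)/(-21398) = -17550*1/10129 + (14588 - 6441)*(-1/21398) = -17550/10129 + 8147*(-1/21398) = -17550/10129 - 8147/21398 = -458055863/216740342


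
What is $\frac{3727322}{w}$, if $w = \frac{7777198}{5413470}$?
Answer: $\frac{10088872913670}{3888599} \approx 2.5945 \cdot 10^{6}$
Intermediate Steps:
$w = \frac{3888599}{2706735}$ ($w = 7777198 \cdot \frac{1}{5413470} = \frac{3888599}{2706735} \approx 1.4366$)
$\frac{3727322}{w} = \frac{3727322}{\frac{3888599}{2706735}} = 3727322 \cdot \frac{2706735}{3888599} = \frac{10088872913670}{3888599}$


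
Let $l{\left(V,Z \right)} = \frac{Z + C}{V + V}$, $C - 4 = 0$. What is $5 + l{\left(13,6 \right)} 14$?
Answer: $\frac{135}{13} \approx 10.385$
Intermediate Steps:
$C = 4$ ($C = 4 + 0 = 4$)
$l{\left(V,Z \right)} = \frac{4 + Z}{2 V}$ ($l{\left(V,Z \right)} = \frac{Z + 4}{V + V} = \frac{4 + Z}{2 V}$)
$5 + l{\left(13,6 \right)} 14 = 5 + \frac{4 + 6}{2 \cdot 13} \cdot 14 = 5 + \frac{1}{2} \cdot \frac{1}{13} \cdot 10 \cdot 14 = 5 + \frac{5}{13} \cdot 14 = 5 + \frac{70}{13} = \frac{135}{13}$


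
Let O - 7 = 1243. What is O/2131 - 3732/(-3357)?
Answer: 4049714/2384589 ≈ 1.6983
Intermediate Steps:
O = 1250 (O = 7 + 1243 = 1250)
O/2131 - 3732/(-3357) = 1250/2131 - 3732/(-3357) = 1250*(1/2131) - 3732*(-1/3357) = 1250/2131 + 1244/1119 = 4049714/2384589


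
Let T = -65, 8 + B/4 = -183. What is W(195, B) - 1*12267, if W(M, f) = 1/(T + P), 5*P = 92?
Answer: -2858216/233 ≈ -12267.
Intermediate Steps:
P = 92/5 (P = (1/5)*92 = 92/5 ≈ 18.400)
B = -764 (B = -32 + 4*(-183) = -32 - 732 = -764)
W(M, f) = -5/233 (W(M, f) = 1/(-65 + 92/5) = 1/(-233/5) = -5/233)
W(195, B) - 1*12267 = -5/233 - 1*12267 = -5/233 - 12267 = -2858216/233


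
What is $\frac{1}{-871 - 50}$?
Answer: $- \frac{1}{921} \approx -0.0010858$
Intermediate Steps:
$\frac{1}{-871 - 50} = \frac{1}{-921} = - \frac{1}{921}$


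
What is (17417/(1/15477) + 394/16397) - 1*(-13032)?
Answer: 4420236704971/16397 ≈ 2.6958e+8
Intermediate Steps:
(17417/(1/15477) + 394/16397) - 1*(-13032) = (17417/(1/15477) + 394*(1/16397)) + 13032 = (17417*15477 + 394/16397) + 13032 = (269562909 + 394/16397) + 13032 = 4420023019267/16397 + 13032 = 4420236704971/16397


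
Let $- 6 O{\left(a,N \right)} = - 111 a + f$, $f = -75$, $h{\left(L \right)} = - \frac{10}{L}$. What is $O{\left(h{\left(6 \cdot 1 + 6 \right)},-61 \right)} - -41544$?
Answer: $\frac{498493}{12} \approx 41541.0$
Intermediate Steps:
$O{\left(a,N \right)} = \frac{25}{2} + \frac{37 a}{2}$ ($O{\left(a,N \right)} = - \frac{- 111 a - 75}{6} = - \frac{-75 - 111 a}{6} = \frac{25}{2} + \frac{37 a}{2}$)
$O{\left(h{\left(6 \cdot 1 + 6 \right)},-61 \right)} - -41544 = \left(\frac{25}{2} + \frac{37 \left(- \frac{10}{6 \cdot 1 + 6}\right)}{2}\right) - -41544 = \left(\frac{25}{2} + \frac{37 \left(- \frac{10}{6 + 6}\right)}{2}\right) + 41544 = \left(\frac{25}{2} + \frac{37 \left(- \frac{10}{12}\right)}{2}\right) + 41544 = \left(\frac{25}{2} + \frac{37 \left(\left(-10\right) \frac{1}{12}\right)}{2}\right) + 41544 = \left(\frac{25}{2} + \frac{37}{2} \left(- \frac{5}{6}\right)\right) + 41544 = \left(\frac{25}{2} - \frac{185}{12}\right) + 41544 = - \frac{35}{12} + 41544 = \frac{498493}{12}$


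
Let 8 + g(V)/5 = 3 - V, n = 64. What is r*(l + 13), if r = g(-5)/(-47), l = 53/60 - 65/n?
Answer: 0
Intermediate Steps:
g(V) = -25 - 5*V (g(V) = -40 + 5*(3 - V) = -40 + (15 - 5*V) = -25 - 5*V)
l = -127/960 (l = 53/60 - 65/64 = -127/960 ≈ -0.13229)
r = 0 (r = (-25 - 5*(-5))/(-47) = (-25 + 25)*(-1/47) = 0*(-1/47) = 0)
r*(l + 13) = 0*(-127/960 + 13) = 0*(12353/960) = 0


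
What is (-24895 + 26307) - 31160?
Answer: -29748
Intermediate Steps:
(-24895 + 26307) - 31160 = 1412 - 31160 = -29748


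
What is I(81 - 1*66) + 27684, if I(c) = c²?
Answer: 27909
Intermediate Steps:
I(81 - 1*66) + 27684 = (81 - 1*66)² + 27684 = (81 - 66)² + 27684 = 15² + 27684 = 225 + 27684 = 27909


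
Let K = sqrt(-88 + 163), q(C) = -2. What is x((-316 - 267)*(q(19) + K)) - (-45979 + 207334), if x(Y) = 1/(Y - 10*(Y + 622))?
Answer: -288094169599331/1785467879 + 26235*sqrt(3)/1785467879 ≈ -1.6136e+5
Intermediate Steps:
K = 5*sqrt(3) (K = sqrt(75) = 5*sqrt(3) ≈ 8.6602)
x(Y) = 1/(-6220 - 9*Y) (x(Y) = 1/(Y - 10*(622 + Y)) = 1/(Y + (-6220 - 10*Y)) = 1/(-6220 - 9*Y))
x((-316 - 267)*(q(19) + K)) - (-45979 + 207334) = -1/(6220 + 9*((-316 - 267)*(-2 + 5*sqrt(3)))) - (-45979 + 207334) = -1/(6220 + 9*(-583*(-2 + 5*sqrt(3)))) - 1*161355 = -1/(6220 + 9*(1166 - 2915*sqrt(3))) - 161355 = -1/(6220 + (10494 - 26235*sqrt(3))) - 161355 = -1/(16714 - 26235*sqrt(3)) - 161355 = -161355 - 1/(16714 - 26235*sqrt(3))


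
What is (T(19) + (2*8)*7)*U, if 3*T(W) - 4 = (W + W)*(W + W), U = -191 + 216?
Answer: 44600/3 ≈ 14867.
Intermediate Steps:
U = 25
T(W) = 4/3 + 4*W**2/3 (T(W) = 4/3 + ((W + W)*(W + W))/3 = 4/3 + ((2*W)*(2*W))/3 = 4/3 + (4*W**2)/3 = 4/3 + 4*W**2/3)
(T(19) + (2*8)*7)*U = ((4/3 + (4/3)*19**2) + (2*8)*7)*25 = ((4/3 + (4/3)*361) + 16*7)*25 = ((4/3 + 1444/3) + 112)*25 = (1448/3 + 112)*25 = (1784/3)*25 = 44600/3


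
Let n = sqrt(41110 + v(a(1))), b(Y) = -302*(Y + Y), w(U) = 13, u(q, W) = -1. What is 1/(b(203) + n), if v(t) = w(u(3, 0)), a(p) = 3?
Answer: -122612/15033661421 - sqrt(41123)/15033661421 ≈ -8.1693e-6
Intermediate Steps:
v(t) = 13
b(Y) = -604*Y
n = sqrt(41123) (n = sqrt(41110 + 13) = sqrt(41123) ≈ 202.79)
1/(b(203) + n) = 1/(-604*203 + sqrt(41123)) = 1/(-122612 + sqrt(41123))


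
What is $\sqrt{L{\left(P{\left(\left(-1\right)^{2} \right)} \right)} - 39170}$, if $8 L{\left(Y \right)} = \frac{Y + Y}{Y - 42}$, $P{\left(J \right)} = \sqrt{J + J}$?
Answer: $\frac{\sqrt{-6580560 + 156679 \sqrt{2}}}{2 \sqrt{42 - \sqrt{2}}} \approx 197.91 i$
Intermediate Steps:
$P{\left(J \right)} = \sqrt{2} \sqrt{J}$ ($P{\left(J \right)} = \sqrt{2 J} = \sqrt{2} \sqrt{J}$)
$L{\left(Y \right)} = \frac{Y}{4 \left(-42 + Y\right)}$ ($L{\left(Y \right)} = \frac{\left(Y + Y\right) \frac{1}{Y - 42}}{8} = \frac{2 Y \frac{1}{-42 + Y}}{8} = \frac{Y}{4 \left(-42 + Y\right)}$)
$\sqrt{L{\left(P{\left(\left(-1\right)^{2} \right)} \right)} - 39170} = \sqrt{\frac{\sqrt{2} \sqrt{\left(-1\right)^{2}}}{4 \left(-42 + \sqrt{2} \sqrt{\left(-1\right)^{2}}\right)} - 39170} = \sqrt{\frac{\sqrt{2} \sqrt{1}}{4 \left(-42 + \sqrt{2} \sqrt{1}\right)} - 39170} = \sqrt{\frac{\sqrt{2} \cdot 1}{4 \left(-42 + \sqrt{2} \cdot 1\right)} - 39170} = \sqrt{\frac{\sqrt{2}}{4 \left(-42 + \sqrt{2}\right)} - 39170} = \sqrt{-39170 + \frac{\sqrt{2}}{4 \left(-42 + \sqrt{2}\right)}}$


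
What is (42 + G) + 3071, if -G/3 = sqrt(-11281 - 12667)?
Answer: 3113 - 6*I*sqrt(5987) ≈ 3113.0 - 464.25*I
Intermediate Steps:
G = -6*I*sqrt(5987) (G = -3*sqrt(-11281 - 12667) = -6*I*sqrt(5987) ≈ -464.25*I)
(42 + G) + 3071 = (42 - 6*I*sqrt(5987)) + 3071 = 3113 - 6*I*sqrt(5987)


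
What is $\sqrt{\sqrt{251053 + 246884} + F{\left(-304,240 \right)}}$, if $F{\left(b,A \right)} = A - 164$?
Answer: $\sqrt{76 + \sqrt{497937}} \approx 27.958$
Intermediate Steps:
$F{\left(b,A \right)} = -164 + A$ ($F{\left(b,A \right)} = A - 164 = -164 + A$)
$\sqrt{\sqrt{251053 + 246884} + F{\left(-304,240 \right)}} = \sqrt{\sqrt{251053 + 246884} + \left(-164 + 240\right)} = \sqrt{\sqrt{497937} + 76} = \sqrt{76 + \sqrt{497937}}$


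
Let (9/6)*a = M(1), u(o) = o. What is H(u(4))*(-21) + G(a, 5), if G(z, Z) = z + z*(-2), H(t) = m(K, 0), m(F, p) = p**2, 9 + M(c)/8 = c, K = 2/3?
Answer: 128/3 ≈ 42.667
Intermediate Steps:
K = 2/3 (K = 2*(1/3) = 2/3 ≈ 0.66667)
M(c) = -72 + 8*c
a = -128/3 (a = 2*(-72 + 8*1)/3 = 2*(-72 + 8)/3 = (2/3)*(-64) = -128/3 ≈ -42.667)
H(t) = 0 (H(t) = 0**2 = 0)
G(z, Z) = -z (G(z, Z) = z - 2*z = -z)
H(u(4))*(-21) + G(a, 5) = 0*(-21) - 1*(-128/3) = 0 + 128/3 = 128/3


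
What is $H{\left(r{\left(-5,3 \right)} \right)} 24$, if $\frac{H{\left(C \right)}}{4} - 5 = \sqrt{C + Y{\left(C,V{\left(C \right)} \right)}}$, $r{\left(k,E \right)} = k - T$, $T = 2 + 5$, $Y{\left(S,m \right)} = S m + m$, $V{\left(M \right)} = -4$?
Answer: $480 + 384 \sqrt{2} \approx 1023.1$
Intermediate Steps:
$Y{\left(S,m \right)} = m + S m$
$T = 7$
$r{\left(k,E \right)} = -7 + k$ ($r{\left(k,E \right)} = k - 7 = -7 + k$)
$H{\left(C \right)} = 20 + 4 \sqrt{-4 - 3 C}$ ($H{\left(C \right)} = 20 + 4 \sqrt{C - 4 \left(1 + C\right)} = 20 + 4 \sqrt{C - \left(4 + 4 C\right)} = 20 + 4 \sqrt{-4 - 3 C}$)
$H{\left(r{\left(-5,3 \right)} \right)} 24 = \left(20 + 4 \sqrt{-4 - 3 \left(-7 - 5\right)}\right) 24 = \left(20 + 4 \sqrt{-4 - -36}\right) 24 = \left(20 + 4 \sqrt{-4 + 36}\right) 24 = \left(20 + 4 \sqrt{32}\right) 24 = \left(20 + 4 \cdot 4 \sqrt{2}\right) 24 = \left(20 + 16 \sqrt{2}\right) 24 = 480 + 384 \sqrt{2}$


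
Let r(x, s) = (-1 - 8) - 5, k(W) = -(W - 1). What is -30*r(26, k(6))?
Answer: 420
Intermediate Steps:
k(W) = 1 - W (k(W) = -(-1 + W) = 1 - W)
r(x, s) = -14 (r(x, s) = -9 - 5 = -14)
-30*r(26, k(6)) = -30*(-14) = 420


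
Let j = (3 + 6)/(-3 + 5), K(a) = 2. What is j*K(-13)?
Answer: 9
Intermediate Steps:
j = 9/2 ≈ 4.5000
j*K(-13) = (9/2)*2 = 9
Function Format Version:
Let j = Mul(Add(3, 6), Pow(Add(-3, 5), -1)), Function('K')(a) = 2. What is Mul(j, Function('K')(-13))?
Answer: 9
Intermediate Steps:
j = Rational(9, 2) (j = Mul(9, Pow(2, -1)) = Mul(9, Rational(1, 2)) = Rational(9, 2) ≈ 4.5000)
Mul(j, Function('K')(-13)) = Mul(Rational(9, 2), 2) = 9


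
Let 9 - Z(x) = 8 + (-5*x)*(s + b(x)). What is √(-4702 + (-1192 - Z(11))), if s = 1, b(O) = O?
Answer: I*√6555 ≈ 80.963*I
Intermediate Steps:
Z(x) = 1 + 5*x*(1 + x) (Z(x) = 9 - (8 + (-5*x)*(1 + x)) = 9 - (8 - 5*x*(1 + x)) = 9 + (-8 + 5*x*(1 + x)) = 1 + 5*x*(1 + x))
√(-4702 + (-1192 - Z(11))) = √(-4702 + (-1192 - (1 + 5*11 + 5*11²))) = √(-4702 + (-1192 - (1 + 55 + 5*121))) = √(-4702 + (-1192 - (1 + 55 + 605))) = √(-4702 + (-1192 - 1*661)) = √(-4702 + (-1192 - 661)) = √(-4702 - 1853) = √(-6555) = I*√6555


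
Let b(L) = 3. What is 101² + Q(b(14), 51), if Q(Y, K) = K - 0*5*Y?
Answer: 10252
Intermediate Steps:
Q(Y, K) = K (Q(Y, K) = K - 0*Y = K - 1*0 = K + 0 = K)
101² + Q(b(14), 51) = 101² + 51 = 10201 + 51 = 10252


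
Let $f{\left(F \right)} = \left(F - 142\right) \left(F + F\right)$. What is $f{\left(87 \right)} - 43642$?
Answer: $-53212$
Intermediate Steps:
$f{\left(F \right)} = 2 F \left(-142 + F\right)$ ($f{\left(F \right)} = \left(-142 + F\right) 2 F = 2 F \left(-142 + F\right)$)
$f{\left(87 \right)} - 43642 = 2 \cdot 87 \left(-142 + 87\right) - 43642 = 2 \cdot 87 \left(-55\right) - 43642 = -9570 - 43642 = -53212$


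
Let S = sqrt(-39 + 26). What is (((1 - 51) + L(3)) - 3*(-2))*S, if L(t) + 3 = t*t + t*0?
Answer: -38*I*sqrt(13) ≈ -137.01*I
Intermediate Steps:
S = I*sqrt(13) (S = sqrt(-13) = I*sqrt(13) ≈ 3.6056*I)
L(t) = -3 + t**2 (L(t) = -3 + (t*t + t*0) = -3 + (t**2 + 0) = -3 + t**2)
(((1 - 51) + L(3)) - 3*(-2))*S = (((1 - 51) + (-3 + 3**2)) - 3*(-2))*(I*sqrt(13)) = ((-50 + (-3 + 9)) + 6)*(I*sqrt(13)) = ((-50 + 6) + 6)*(I*sqrt(13)) = (-44 + 6)*(I*sqrt(13)) = -38*I*sqrt(13)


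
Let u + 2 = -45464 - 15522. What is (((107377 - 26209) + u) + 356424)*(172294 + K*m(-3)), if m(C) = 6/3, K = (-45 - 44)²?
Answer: 70852770144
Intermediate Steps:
K = 7921 (K = (-89)² = 7921)
m(C) = 2 (m(C) = 6*(⅓) = 2)
u = -60988 (u = -2 + (-45464 - 15522) = -2 - 60986 = -60988)
(((107377 - 26209) + u) + 356424)*(172294 + K*m(-3)) = (((107377 - 26209) - 60988) + 356424)*(172294 + 7921*2) = ((81168 - 60988) + 356424)*(172294 + 15842) = (20180 + 356424)*188136 = 376604*188136 = 70852770144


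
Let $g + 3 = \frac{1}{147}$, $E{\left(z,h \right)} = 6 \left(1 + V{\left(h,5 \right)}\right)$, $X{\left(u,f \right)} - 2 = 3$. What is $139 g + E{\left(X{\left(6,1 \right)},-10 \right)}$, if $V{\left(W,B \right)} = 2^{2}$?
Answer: $- \frac{56750}{147} \approx -386.05$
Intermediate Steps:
$X{\left(u,f \right)} = 5$ ($X{\left(u,f \right)} = 2 + 3 = 5$)
$V{\left(W,B \right)} = 4$
$E{\left(z,h \right)} = 30$ ($E{\left(z,h \right)} = 6 \left(1 + 4\right) = 6 \cdot 5 = 30$)
$g = - \frac{440}{147}$ ($g = -3 + \frac{1}{147} = - \frac{440}{147} \approx -2.9932$)
$139 g + E{\left(X{\left(6,1 \right)},-10 \right)} = 139 \left(- \frac{440}{147}\right) + 30 = - \frac{61160}{147} + 30 = - \frac{56750}{147}$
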